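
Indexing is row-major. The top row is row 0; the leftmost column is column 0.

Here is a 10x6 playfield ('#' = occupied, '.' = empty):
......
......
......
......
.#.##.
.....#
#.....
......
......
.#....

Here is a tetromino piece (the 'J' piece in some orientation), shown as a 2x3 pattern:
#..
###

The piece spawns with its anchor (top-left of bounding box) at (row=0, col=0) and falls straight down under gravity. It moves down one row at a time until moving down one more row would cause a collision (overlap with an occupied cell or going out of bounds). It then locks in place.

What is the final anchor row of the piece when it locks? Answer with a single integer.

Answer: 2

Derivation:
Spawn at (row=0, col=0). Try each row:
  row 0: fits
  row 1: fits
  row 2: fits
  row 3: blocked -> lock at row 2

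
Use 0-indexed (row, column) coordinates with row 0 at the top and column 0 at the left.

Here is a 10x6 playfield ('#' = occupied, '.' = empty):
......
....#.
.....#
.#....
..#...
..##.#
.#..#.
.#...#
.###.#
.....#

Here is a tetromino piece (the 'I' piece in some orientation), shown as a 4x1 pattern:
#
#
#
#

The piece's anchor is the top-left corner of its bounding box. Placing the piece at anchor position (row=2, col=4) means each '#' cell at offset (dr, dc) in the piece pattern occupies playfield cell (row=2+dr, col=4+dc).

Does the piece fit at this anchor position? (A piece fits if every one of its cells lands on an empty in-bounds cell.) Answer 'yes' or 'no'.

Check each piece cell at anchor (2, 4):
  offset (0,0) -> (2,4): empty -> OK
  offset (1,0) -> (3,4): empty -> OK
  offset (2,0) -> (4,4): empty -> OK
  offset (3,0) -> (5,4): empty -> OK
All cells valid: yes

Answer: yes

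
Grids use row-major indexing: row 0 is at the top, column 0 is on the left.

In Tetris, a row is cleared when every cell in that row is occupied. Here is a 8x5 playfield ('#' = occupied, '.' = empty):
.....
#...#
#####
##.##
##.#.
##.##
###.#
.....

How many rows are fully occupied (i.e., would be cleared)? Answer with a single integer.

Answer: 1

Derivation:
Check each row:
  row 0: 5 empty cells -> not full
  row 1: 3 empty cells -> not full
  row 2: 0 empty cells -> FULL (clear)
  row 3: 1 empty cell -> not full
  row 4: 2 empty cells -> not full
  row 5: 1 empty cell -> not full
  row 6: 1 empty cell -> not full
  row 7: 5 empty cells -> not full
Total rows cleared: 1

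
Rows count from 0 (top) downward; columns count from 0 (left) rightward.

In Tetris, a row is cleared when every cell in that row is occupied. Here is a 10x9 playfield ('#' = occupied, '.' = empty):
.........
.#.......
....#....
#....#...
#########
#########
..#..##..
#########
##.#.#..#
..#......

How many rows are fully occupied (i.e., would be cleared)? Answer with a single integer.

Answer: 3

Derivation:
Check each row:
  row 0: 9 empty cells -> not full
  row 1: 8 empty cells -> not full
  row 2: 8 empty cells -> not full
  row 3: 7 empty cells -> not full
  row 4: 0 empty cells -> FULL (clear)
  row 5: 0 empty cells -> FULL (clear)
  row 6: 6 empty cells -> not full
  row 7: 0 empty cells -> FULL (clear)
  row 8: 4 empty cells -> not full
  row 9: 8 empty cells -> not full
Total rows cleared: 3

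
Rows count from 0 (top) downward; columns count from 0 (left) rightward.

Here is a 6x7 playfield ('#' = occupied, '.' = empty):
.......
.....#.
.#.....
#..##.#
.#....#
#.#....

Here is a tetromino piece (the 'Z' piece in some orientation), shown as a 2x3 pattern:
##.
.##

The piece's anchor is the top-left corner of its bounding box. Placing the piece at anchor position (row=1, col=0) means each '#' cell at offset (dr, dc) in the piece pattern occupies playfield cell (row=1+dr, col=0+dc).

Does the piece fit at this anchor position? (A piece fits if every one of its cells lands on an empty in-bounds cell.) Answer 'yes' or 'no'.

Check each piece cell at anchor (1, 0):
  offset (0,0) -> (1,0): empty -> OK
  offset (0,1) -> (1,1): empty -> OK
  offset (1,1) -> (2,1): occupied ('#') -> FAIL
  offset (1,2) -> (2,2): empty -> OK
All cells valid: no

Answer: no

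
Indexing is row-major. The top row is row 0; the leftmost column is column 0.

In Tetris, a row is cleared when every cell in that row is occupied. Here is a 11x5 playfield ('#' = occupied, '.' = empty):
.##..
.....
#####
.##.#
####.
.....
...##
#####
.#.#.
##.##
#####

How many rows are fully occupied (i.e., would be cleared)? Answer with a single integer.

Check each row:
  row 0: 3 empty cells -> not full
  row 1: 5 empty cells -> not full
  row 2: 0 empty cells -> FULL (clear)
  row 3: 2 empty cells -> not full
  row 4: 1 empty cell -> not full
  row 5: 5 empty cells -> not full
  row 6: 3 empty cells -> not full
  row 7: 0 empty cells -> FULL (clear)
  row 8: 3 empty cells -> not full
  row 9: 1 empty cell -> not full
  row 10: 0 empty cells -> FULL (clear)
Total rows cleared: 3

Answer: 3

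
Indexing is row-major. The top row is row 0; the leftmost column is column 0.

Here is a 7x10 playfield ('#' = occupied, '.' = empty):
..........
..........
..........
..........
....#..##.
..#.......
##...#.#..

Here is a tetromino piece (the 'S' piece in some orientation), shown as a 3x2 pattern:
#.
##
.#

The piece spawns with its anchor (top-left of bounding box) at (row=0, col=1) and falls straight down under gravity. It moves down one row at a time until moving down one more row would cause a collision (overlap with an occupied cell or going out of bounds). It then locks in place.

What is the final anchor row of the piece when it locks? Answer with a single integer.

Spawn at (row=0, col=1). Try each row:
  row 0: fits
  row 1: fits
  row 2: fits
  row 3: blocked -> lock at row 2

Answer: 2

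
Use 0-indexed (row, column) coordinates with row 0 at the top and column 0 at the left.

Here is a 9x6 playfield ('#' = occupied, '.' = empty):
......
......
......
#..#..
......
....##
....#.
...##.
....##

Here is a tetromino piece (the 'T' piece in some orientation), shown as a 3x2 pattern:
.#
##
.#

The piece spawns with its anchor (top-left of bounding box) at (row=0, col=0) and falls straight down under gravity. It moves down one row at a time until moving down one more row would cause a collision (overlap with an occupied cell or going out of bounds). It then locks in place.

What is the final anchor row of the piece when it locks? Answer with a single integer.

Spawn at (row=0, col=0). Try each row:
  row 0: fits
  row 1: fits
  row 2: blocked -> lock at row 1

Answer: 1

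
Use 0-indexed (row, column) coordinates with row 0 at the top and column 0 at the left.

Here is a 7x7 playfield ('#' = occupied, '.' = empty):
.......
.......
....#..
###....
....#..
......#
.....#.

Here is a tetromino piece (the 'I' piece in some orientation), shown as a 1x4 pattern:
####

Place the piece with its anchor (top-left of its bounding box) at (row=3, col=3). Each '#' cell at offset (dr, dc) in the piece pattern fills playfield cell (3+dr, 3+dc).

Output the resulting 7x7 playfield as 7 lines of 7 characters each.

Fill (3+0,3+0) = (3,3)
Fill (3+0,3+1) = (3,4)
Fill (3+0,3+2) = (3,5)
Fill (3+0,3+3) = (3,6)

Answer: .......
.......
....#..
#######
....#..
......#
.....#.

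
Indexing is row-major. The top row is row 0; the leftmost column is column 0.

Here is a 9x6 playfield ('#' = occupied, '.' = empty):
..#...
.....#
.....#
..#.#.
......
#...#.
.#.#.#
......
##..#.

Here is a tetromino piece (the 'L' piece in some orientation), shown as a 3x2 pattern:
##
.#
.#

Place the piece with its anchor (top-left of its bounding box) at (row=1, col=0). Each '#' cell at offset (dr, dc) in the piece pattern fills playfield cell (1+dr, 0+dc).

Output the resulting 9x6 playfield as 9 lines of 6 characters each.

Answer: ..#...
##...#
.#...#
.##.#.
......
#...#.
.#.#.#
......
##..#.

Derivation:
Fill (1+0,0+0) = (1,0)
Fill (1+0,0+1) = (1,1)
Fill (1+1,0+1) = (2,1)
Fill (1+2,0+1) = (3,1)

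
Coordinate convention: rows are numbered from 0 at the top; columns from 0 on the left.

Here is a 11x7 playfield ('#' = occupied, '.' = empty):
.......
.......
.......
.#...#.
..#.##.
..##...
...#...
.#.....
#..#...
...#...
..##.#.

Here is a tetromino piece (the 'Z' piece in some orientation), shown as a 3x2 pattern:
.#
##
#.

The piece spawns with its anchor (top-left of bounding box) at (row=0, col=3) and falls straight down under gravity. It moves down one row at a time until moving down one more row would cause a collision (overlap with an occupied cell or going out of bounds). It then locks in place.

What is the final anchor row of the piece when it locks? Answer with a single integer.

Spawn at (row=0, col=3). Try each row:
  row 0: fits
  row 1: fits
  row 2: fits
  row 3: blocked -> lock at row 2

Answer: 2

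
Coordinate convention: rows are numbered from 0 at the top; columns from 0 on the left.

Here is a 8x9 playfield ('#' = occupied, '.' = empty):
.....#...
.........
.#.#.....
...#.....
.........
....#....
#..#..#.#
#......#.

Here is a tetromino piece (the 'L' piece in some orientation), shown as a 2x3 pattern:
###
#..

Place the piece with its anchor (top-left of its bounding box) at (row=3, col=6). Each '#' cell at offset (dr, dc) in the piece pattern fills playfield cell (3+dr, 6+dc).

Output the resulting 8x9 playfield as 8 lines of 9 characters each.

Answer: .....#...
.........
.#.#.....
...#..###
......#..
....#....
#..#..#.#
#......#.

Derivation:
Fill (3+0,6+0) = (3,6)
Fill (3+0,6+1) = (3,7)
Fill (3+0,6+2) = (3,8)
Fill (3+1,6+0) = (4,6)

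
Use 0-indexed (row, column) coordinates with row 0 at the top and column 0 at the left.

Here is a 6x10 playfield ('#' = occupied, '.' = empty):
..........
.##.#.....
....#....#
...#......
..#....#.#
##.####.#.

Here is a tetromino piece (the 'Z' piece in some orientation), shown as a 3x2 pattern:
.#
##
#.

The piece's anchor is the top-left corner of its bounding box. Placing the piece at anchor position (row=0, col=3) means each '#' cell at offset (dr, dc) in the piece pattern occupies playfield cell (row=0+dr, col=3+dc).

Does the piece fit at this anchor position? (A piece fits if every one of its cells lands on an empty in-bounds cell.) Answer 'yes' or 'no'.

Check each piece cell at anchor (0, 3):
  offset (0,1) -> (0,4): empty -> OK
  offset (1,0) -> (1,3): empty -> OK
  offset (1,1) -> (1,4): occupied ('#') -> FAIL
  offset (2,0) -> (2,3): empty -> OK
All cells valid: no

Answer: no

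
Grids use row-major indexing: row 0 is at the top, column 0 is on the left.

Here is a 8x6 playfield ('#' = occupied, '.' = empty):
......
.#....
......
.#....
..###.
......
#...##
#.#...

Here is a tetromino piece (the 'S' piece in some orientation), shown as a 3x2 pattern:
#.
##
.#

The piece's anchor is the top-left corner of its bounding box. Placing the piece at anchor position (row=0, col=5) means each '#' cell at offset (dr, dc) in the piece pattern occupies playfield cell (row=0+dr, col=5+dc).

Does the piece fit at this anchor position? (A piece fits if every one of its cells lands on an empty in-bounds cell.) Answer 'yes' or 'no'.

Check each piece cell at anchor (0, 5):
  offset (0,0) -> (0,5): empty -> OK
  offset (1,0) -> (1,5): empty -> OK
  offset (1,1) -> (1,6): out of bounds -> FAIL
  offset (2,1) -> (2,6): out of bounds -> FAIL
All cells valid: no

Answer: no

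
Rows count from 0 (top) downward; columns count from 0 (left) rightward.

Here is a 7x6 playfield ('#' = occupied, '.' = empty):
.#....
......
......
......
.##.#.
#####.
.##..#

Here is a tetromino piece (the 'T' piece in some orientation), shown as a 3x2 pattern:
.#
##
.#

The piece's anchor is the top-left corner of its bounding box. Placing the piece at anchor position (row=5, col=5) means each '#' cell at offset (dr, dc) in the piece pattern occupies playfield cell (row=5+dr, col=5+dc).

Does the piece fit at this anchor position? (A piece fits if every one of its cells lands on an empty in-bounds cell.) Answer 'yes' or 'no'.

Check each piece cell at anchor (5, 5):
  offset (0,1) -> (5,6): out of bounds -> FAIL
  offset (1,0) -> (6,5): occupied ('#') -> FAIL
  offset (1,1) -> (6,6): out of bounds -> FAIL
  offset (2,1) -> (7,6): out of bounds -> FAIL
All cells valid: no

Answer: no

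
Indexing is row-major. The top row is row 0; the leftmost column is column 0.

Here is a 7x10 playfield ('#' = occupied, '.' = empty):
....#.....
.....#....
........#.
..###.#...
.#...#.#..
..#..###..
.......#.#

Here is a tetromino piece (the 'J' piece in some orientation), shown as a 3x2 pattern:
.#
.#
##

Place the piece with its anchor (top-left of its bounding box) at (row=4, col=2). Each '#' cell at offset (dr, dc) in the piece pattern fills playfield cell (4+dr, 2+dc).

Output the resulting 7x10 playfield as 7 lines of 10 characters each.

Fill (4+0,2+1) = (4,3)
Fill (4+1,2+1) = (5,3)
Fill (4+2,2+0) = (6,2)
Fill (4+2,2+1) = (6,3)

Answer: ....#.....
.....#....
........#.
..###.#...
.#.#.#.#..
..##.###..
..##...#.#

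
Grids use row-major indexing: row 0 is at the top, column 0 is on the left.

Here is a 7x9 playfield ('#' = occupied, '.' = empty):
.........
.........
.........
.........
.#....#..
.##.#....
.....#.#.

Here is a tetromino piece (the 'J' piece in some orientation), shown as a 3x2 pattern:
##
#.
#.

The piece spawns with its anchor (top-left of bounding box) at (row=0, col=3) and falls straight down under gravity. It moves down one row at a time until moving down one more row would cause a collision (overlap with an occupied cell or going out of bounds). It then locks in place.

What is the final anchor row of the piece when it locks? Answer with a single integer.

Spawn at (row=0, col=3). Try each row:
  row 0: fits
  row 1: fits
  row 2: fits
  row 3: fits
  row 4: fits
  row 5: blocked -> lock at row 4

Answer: 4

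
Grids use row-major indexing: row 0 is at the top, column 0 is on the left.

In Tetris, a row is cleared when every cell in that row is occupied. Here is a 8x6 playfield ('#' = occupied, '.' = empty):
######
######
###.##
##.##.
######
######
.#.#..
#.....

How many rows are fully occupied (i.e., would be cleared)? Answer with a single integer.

Check each row:
  row 0: 0 empty cells -> FULL (clear)
  row 1: 0 empty cells -> FULL (clear)
  row 2: 1 empty cell -> not full
  row 3: 2 empty cells -> not full
  row 4: 0 empty cells -> FULL (clear)
  row 5: 0 empty cells -> FULL (clear)
  row 6: 4 empty cells -> not full
  row 7: 5 empty cells -> not full
Total rows cleared: 4

Answer: 4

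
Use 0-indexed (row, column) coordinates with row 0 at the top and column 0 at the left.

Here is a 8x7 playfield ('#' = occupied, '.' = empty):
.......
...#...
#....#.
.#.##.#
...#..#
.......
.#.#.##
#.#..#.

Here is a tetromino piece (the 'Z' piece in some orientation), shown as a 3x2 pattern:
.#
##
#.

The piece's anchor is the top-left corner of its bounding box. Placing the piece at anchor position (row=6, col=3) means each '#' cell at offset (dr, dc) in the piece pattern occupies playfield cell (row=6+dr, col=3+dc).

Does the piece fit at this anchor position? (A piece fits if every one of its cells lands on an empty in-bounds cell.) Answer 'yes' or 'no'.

Answer: no

Derivation:
Check each piece cell at anchor (6, 3):
  offset (0,1) -> (6,4): empty -> OK
  offset (1,0) -> (7,3): empty -> OK
  offset (1,1) -> (7,4): empty -> OK
  offset (2,0) -> (8,3): out of bounds -> FAIL
All cells valid: no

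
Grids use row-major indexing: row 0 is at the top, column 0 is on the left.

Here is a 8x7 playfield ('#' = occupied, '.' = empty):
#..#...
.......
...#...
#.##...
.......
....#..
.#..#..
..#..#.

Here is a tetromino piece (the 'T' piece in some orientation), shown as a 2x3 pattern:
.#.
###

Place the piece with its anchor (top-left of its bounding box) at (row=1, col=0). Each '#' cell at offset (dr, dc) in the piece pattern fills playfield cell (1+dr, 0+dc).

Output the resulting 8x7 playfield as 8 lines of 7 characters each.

Answer: #..#...
.#.....
####...
#.##...
.......
....#..
.#..#..
..#..#.

Derivation:
Fill (1+0,0+1) = (1,1)
Fill (1+1,0+0) = (2,0)
Fill (1+1,0+1) = (2,1)
Fill (1+1,0+2) = (2,2)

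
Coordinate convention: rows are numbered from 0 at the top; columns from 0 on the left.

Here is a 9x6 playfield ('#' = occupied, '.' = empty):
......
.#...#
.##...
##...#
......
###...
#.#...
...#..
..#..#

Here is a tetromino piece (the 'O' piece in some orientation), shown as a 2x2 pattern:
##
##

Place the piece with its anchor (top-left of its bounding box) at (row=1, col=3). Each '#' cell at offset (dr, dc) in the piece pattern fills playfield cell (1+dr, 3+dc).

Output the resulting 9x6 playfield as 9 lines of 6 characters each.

Answer: ......
.#.###
.####.
##...#
......
###...
#.#...
...#..
..#..#

Derivation:
Fill (1+0,3+0) = (1,3)
Fill (1+0,3+1) = (1,4)
Fill (1+1,3+0) = (2,3)
Fill (1+1,3+1) = (2,4)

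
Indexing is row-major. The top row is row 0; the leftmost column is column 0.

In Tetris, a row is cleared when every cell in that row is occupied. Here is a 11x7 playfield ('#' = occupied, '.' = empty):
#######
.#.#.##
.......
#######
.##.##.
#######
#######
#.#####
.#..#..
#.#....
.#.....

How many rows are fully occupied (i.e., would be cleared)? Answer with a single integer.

Answer: 4

Derivation:
Check each row:
  row 0: 0 empty cells -> FULL (clear)
  row 1: 3 empty cells -> not full
  row 2: 7 empty cells -> not full
  row 3: 0 empty cells -> FULL (clear)
  row 4: 3 empty cells -> not full
  row 5: 0 empty cells -> FULL (clear)
  row 6: 0 empty cells -> FULL (clear)
  row 7: 1 empty cell -> not full
  row 8: 5 empty cells -> not full
  row 9: 5 empty cells -> not full
  row 10: 6 empty cells -> not full
Total rows cleared: 4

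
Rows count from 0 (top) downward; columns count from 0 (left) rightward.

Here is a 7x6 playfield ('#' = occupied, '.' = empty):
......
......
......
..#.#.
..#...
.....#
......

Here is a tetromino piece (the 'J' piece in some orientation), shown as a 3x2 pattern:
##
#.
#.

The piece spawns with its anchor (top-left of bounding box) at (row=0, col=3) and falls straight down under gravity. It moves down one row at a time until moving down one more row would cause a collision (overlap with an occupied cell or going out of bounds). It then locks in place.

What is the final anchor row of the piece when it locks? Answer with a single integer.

Spawn at (row=0, col=3). Try each row:
  row 0: fits
  row 1: fits
  row 2: fits
  row 3: blocked -> lock at row 2

Answer: 2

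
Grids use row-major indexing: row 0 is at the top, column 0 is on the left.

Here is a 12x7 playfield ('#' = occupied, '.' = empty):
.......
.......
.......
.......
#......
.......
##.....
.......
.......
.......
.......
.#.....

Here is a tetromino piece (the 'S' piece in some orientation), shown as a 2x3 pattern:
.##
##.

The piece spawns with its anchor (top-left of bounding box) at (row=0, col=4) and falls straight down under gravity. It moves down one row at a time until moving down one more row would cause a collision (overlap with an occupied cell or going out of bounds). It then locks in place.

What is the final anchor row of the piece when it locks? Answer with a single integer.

Answer: 10

Derivation:
Spawn at (row=0, col=4). Try each row:
  row 0: fits
  row 1: fits
  row 2: fits
  row 3: fits
  row 4: fits
  row 5: fits
  row 6: fits
  row 7: fits
  row 8: fits
  row 9: fits
  row 10: fits
  row 11: blocked -> lock at row 10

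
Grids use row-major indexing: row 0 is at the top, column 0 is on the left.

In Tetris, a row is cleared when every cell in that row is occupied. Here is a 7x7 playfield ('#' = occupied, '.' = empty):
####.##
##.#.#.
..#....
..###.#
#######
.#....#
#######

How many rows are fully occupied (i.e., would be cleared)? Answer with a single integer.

Answer: 2

Derivation:
Check each row:
  row 0: 1 empty cell -> not full
  row 1: 3 empty cells -> not full
  row 2: 6 empty cells -> not full
  row 3: 3 empty cells -> not full
  row 4: 0 empty cells -> FULL (clear)
  row 5: 5 empty cells -> not full
  row 6: 0 empty cells -> FULL (clear)
Total rows cleared: 2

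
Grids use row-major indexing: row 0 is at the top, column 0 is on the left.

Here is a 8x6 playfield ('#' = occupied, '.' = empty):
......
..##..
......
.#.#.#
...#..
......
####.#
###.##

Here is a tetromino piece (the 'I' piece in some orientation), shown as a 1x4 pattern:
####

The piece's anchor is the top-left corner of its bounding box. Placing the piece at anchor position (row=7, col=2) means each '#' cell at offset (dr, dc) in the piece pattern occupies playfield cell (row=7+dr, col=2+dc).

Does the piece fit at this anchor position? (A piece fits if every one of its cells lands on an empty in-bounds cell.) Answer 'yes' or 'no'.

Check each piece cell at anchor (7, 2):
  offset (0,0) -> (7,2): occupied ('#') -> FAIL
  offset (0,1) -> (7,3): empty -> OK
  offset (0,2) -> (7,4): occupied ('#') -> FAIL
  offset (0,3) -> (7,5): occupied ('#') -> FAIL
All cells valid: no

Answer: no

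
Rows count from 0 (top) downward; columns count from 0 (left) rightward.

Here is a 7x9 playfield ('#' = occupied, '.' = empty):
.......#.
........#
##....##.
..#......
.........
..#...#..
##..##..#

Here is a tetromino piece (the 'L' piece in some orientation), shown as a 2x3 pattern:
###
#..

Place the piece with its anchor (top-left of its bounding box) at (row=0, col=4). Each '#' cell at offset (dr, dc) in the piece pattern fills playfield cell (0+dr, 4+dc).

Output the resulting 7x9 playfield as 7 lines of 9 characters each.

Fill (0+0,4+0) = (0,4)
Fill (0+0,4+1) = (0,5)
Fill (0+0,4+2) = (0,6)
Fill (0+1,4+0) = (1,4)

Answer: ....####.
....#...#
##....##.
..#......
.........
..#...#..
##..##..#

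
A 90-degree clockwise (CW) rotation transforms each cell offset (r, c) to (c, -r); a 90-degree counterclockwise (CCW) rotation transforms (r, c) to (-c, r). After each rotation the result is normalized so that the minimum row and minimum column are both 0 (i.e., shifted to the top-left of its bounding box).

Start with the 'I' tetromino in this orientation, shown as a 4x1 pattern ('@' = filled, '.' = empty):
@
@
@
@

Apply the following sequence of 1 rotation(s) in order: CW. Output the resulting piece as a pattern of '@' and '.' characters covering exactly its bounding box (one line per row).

Start:
@
@
@
@
After rotation 1 (CW):
@@@@

Answer: @@@@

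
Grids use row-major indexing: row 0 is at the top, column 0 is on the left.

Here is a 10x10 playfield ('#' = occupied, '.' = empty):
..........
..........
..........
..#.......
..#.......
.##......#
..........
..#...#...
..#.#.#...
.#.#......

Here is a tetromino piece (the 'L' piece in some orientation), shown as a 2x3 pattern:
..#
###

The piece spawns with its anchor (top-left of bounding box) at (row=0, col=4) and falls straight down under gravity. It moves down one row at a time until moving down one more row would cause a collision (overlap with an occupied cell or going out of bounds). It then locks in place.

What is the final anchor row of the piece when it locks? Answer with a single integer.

Spawn at (row=0, col=4). Try each row:
  row 0: fits
  row 1: fits
  row 2: fits
  row 3: fits
  row 4: fits
  row 5: fits
  row 6: blocked -> lock at row 5

Answer: 5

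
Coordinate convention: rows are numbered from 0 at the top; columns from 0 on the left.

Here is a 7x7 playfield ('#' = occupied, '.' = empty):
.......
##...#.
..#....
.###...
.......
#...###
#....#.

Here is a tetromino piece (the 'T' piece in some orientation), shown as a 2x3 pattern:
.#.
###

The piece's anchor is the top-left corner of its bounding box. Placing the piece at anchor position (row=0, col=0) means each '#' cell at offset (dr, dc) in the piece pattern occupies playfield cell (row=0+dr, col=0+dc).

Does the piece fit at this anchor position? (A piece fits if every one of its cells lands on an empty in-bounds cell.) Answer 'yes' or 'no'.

Check each piece cell at anchor (0, 0):
  offset (0,1) -> (0,1): empty -> OK
  offset (1,0) -> (1,0): occupied ('#') -> FAIL
  offset (1,1) -> (1,1): occupied ('#') -> FAIL
  offset (1,2) -> (1,2): empty -> OK
All cells valid: no

Answer: no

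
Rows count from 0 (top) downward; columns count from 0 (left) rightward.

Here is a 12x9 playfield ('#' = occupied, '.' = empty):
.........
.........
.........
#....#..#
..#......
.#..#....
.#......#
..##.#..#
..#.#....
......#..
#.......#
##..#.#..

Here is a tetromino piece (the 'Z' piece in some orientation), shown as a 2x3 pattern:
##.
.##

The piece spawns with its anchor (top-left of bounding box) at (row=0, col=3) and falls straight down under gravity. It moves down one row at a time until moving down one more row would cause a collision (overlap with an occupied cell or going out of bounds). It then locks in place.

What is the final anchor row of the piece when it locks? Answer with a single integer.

Answer: 1

Derivation:
Spawn at (row=0, col=3). Try each row:
  row 0: fits
  row 1: fits
  row 2: blocked -> lock at row 1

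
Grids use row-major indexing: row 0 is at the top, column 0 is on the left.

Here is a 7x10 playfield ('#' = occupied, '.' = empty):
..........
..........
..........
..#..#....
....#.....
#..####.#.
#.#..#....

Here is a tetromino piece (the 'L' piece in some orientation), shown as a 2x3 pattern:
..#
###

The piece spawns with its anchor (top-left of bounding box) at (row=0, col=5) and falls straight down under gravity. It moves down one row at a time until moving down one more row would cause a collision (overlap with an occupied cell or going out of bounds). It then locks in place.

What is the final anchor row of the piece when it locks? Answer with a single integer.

Spawn at (row=0, col=5). Try each row:
  row 0: fits
  row 1: fits
  row 2: blocked -> lock at row 1

Answer: 1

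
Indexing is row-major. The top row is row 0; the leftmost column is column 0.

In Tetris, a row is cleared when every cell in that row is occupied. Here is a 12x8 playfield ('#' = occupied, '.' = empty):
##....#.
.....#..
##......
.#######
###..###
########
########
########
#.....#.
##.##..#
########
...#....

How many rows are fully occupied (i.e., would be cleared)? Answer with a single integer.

Check each row:
  row 0: 5 empty cells -> not full
  row 1: 7 empty cells -> not full
  row 2: 6 empty cells -> not full
  row 3: 1 empty cell -> not full
  row 4: 2 empty cells -> not full
  row 5: 0 empty cells -> FULL (clear)
  row 6: 0 empty cells -> FULL (clear)
  row 7: 0 empty cells -> FULL (clear)
  row 8: 6 empty cells -> not full
  row 9: 3 empty cells -> not full
  row 10: 0 empty cells -> FULL (clear)
  row 11: 7 empty cells -> not full
Total rows cleared: 4

Answer: 4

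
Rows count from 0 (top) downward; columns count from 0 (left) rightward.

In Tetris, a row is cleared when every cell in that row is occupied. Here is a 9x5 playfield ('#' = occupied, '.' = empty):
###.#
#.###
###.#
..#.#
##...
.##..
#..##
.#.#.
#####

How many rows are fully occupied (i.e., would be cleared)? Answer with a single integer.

Answer: 1

Derivation:
Check each row:
  row 0: 1 empty cell -> not full
  row 1: 1 empty cell -> not full
  row 2: 1 empty cell -> not full
  row 3: 3 empty cells -> not full
  row 4: 3 empty cells -> not full
  row 5: 3 empty cells -> not full
  row 6: 2 empty cells -> not full
  row 7: 3 empty cells -> not full
  row 8: 0 empty cells -> FULL (clear)
Total rows cleared: 1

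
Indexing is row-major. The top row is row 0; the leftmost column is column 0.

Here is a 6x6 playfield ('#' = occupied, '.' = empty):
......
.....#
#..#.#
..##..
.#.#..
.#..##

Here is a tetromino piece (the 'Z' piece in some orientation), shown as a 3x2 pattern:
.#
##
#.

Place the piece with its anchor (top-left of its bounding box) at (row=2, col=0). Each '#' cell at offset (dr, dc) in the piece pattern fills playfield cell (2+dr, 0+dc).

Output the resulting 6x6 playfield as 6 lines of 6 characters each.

Fill (2+0,0+1) = (2,1)
Fill (2+1,0+0) = (3,0)
Fill (2+1,0+1) = (3,1)
Fill (2+2,0+0) = (4,0)

Answer: ......
.....#
##.#.#
####..
##.#..
.#..##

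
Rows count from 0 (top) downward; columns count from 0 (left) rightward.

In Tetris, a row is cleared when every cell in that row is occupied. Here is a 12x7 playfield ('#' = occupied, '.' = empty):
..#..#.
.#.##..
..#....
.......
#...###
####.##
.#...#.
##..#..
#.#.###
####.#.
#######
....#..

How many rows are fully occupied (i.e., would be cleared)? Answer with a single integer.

Check each row:
  row 0: 5 empty cells -> not full
  row 1: 4 empty cells -> not full
  row 2: 6 empty cells -> not full
  row 3: 7 empty cells -> not full
  row 4: 3 empty cells -> not full
  row 5: 1 empty cell -> not full
  row 6: 5 empty cells -> not full
  row 7: 4 empty cells -> not full
  row 8: 2 empty cells -> not full
  row 9: 2 empty cells -> not full
  row 10: 0 empty cells -> FULL (clear)
  row 11: 6 empty cells -> not full
Total rows cleared: 1

Answer: 1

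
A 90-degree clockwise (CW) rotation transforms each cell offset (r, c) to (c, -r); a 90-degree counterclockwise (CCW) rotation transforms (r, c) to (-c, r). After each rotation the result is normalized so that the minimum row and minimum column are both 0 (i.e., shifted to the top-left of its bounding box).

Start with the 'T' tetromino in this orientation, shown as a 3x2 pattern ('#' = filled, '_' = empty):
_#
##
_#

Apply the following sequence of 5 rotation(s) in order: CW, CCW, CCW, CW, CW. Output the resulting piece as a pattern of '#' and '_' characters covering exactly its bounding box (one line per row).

Answer: _#_
###

Derivation:
Start:
_#
##
_#
After rotation 1 (CW):
_#_
###
After rotation 2 (CCW):
_#
##
_#
After rotation 3 (CCW):
###
_#_
After rotation 4 (CW):
_#
##
_#
After rotation 5 (CW):
_#_
###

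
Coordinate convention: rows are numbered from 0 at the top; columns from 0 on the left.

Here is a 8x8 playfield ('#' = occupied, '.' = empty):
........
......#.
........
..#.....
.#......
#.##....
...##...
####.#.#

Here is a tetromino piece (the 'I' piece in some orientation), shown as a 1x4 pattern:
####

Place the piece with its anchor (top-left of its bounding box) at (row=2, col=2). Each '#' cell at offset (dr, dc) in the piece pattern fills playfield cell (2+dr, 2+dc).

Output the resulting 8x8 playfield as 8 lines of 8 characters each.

Fill (2+0,2+0) = (2,2)
Fill (2+0,2+1) = (2,3)
Fill (2+0,2+2) = (2,4)
Fill (2+0,2+3) = (2,5)

Answer: ........
......#.
..####..
..#.....
.#......
#.##....
...##...
####.#.#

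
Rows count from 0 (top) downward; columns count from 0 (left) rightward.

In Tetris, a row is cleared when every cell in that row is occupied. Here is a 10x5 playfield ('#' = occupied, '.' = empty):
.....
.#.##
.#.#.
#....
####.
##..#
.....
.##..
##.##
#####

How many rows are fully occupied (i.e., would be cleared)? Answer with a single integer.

Check each row:
  row 0: 5 empty cells -> not full
  row 1: 2 empty cells -> not full
  row 2: 3 empty cells -> not full
  row 3: 4 empty cells -> not full
  row 4: 1 empty cell -> not full
  row 5: 2 empty cells -> not full
  row 6: 5 empty cells -> not full
  row 7: 3 empty cells -> not full
  row 8: 1 empty cell -> not full
  row 9: 0 empty cells -> FULL (clear)
Total rows cleared: 1

Answer: 1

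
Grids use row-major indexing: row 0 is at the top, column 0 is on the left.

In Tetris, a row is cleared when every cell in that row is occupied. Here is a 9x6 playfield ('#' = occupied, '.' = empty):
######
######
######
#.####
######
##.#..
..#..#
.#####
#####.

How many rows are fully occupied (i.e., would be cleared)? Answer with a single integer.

Answer: 4

Derivation:
Check each row:
  row 0: 0 empty cells -> FULL (clear)
  row 1: 0 empty cells -> FULL (clear)
  row 2: 0 empty cells -> FULL (clear)
  row 3: 1 empty cell -> not full
  row 4: 0 empty cells -> FULL (clear)
  row 5: 3 empty cells -> not full
  row 6: 4 empty cells -> not full
  row 7: 1 empty cell -> not full
  row 8: 1 empty cell -> not full
Total rows cleared: 4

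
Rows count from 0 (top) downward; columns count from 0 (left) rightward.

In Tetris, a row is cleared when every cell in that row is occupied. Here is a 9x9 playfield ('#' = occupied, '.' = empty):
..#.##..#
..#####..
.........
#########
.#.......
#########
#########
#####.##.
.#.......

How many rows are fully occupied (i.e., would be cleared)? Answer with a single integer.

Answer: 3

Derivation:
Check each row:
  row 0: 5 empty cells -> not full
  row 1: 4 empty cells -> not full
  row 2: 9 empty cells -> not full
  row 3: 0 empty cells -> FULL (clear)
  row 4: 8 empty cells -> not full
  row 5: 0 empty cells -> FULL (clear)
  row 6: 0 empty cells -> FULL (clear)
  row 7: 2 empty cells -> not full
  row 8: 8 empty cells -> not full
Total rows cleared: 3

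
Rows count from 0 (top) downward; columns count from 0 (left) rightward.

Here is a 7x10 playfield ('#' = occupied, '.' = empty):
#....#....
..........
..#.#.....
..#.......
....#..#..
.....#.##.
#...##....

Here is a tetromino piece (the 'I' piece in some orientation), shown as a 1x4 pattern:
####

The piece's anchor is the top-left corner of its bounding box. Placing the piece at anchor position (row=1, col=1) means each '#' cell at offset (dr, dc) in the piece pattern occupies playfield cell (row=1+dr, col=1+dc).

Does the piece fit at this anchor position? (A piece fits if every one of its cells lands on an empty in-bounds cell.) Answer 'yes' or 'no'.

Answer: yes

Derivation:
Check each piece cell at anchor (1, 1):
  offset (0,0) -> (1,1): empty -> OK
  offset (0,1) -> (1,2): empty -> OK
  offset (0,2) -> (1,3): empty -> OK
  offset (0,3) -> (1,4): empty -> OK
All cells valid: yes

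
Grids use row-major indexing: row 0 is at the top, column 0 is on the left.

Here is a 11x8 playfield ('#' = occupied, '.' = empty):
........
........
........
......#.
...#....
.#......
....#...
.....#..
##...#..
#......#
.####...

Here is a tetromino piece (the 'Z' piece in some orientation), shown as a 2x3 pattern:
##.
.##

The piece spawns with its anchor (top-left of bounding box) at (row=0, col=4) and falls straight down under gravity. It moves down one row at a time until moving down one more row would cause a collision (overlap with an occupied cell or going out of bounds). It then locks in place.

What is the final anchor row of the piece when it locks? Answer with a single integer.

Answer: 1

Derivation:
Spawn at (row=0, col=4). Try each row:
  row 0: fits
  row 1: fits
  row 2: blocked -> lock at row 1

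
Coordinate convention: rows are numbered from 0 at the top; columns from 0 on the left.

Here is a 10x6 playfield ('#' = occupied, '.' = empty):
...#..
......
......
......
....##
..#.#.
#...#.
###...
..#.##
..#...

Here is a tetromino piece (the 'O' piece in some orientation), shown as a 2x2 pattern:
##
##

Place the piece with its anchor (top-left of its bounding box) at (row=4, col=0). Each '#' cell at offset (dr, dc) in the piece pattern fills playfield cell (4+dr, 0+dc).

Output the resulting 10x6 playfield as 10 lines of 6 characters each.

Answer: ...#..
......
......
......
##..##
###.#.
#...#.
###...
..#.##
..#...

Derivation:
Fill (4+0,0+0) = (4,0)
Fill (4+0,0+1) = (4,1)
Fill (4+1,0+0) = (5,0)
Fill (4+1,0+1) = (5,1)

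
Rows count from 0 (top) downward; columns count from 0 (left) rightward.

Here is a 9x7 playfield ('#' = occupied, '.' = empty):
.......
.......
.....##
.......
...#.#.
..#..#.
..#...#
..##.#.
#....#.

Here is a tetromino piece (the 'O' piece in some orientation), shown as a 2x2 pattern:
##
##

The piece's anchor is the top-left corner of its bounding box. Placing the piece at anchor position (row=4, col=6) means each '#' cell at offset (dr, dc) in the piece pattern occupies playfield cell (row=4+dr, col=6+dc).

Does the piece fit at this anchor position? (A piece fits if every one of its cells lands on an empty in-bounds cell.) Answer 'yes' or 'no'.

Answer: no

Derivation:
Check each piece cell at anchor (4, 6):
  offset (0,0) -> (4,6): empty -> OK
  offset (0,1) -> (4,7): out of bounds -> FAIL
  offset (1,0) -> (5,6): empty -> OK
  offset (1,1) -> (5,7): out of bounds -> FAIL
All cells valid: no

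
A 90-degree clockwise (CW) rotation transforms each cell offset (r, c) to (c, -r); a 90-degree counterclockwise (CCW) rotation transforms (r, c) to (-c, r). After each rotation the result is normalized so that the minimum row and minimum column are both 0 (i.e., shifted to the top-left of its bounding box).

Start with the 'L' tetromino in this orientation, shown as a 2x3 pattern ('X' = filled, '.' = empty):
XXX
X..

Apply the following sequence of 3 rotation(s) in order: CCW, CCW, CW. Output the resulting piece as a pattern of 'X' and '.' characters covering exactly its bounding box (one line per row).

Start:
XXX
X..
After rotation 1 (CCW):
X.
X.
XX
After rotation 2 (CCW):
..X
XXX
After rotation 3 (CW):
X.
X.
XX

Answer: X.
X.
XX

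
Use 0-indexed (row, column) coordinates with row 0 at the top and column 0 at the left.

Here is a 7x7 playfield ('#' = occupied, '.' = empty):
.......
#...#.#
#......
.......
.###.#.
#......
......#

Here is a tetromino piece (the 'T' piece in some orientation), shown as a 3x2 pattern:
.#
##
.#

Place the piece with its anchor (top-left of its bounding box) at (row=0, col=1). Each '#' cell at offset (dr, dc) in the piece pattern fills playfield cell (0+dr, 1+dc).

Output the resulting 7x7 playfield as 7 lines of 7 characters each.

Answer: ..#....
###.#.#
#.#....
.......
.###.#.
#......
......#

Derivation:
Fill (0+0,1+1) = (0,2)
Fill (0+1,1+0) = (1,1)
Fill (0+1,1+1) = (1,2)
Fill (0+2,1+1) = (2,2)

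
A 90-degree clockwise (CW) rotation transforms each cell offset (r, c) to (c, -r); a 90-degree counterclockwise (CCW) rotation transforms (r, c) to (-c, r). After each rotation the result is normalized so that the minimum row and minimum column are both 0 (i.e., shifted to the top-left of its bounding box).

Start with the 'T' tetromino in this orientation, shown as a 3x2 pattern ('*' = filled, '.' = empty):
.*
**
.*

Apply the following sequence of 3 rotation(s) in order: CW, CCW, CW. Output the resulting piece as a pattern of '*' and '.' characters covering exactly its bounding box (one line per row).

Start:
.*
**
.*
After rotation 1 (CW):
.*.
***
After rotation 2 (CCW):
.*
**
.*
After rotation 3 (CW):
.*.
***

Answer: .*.
***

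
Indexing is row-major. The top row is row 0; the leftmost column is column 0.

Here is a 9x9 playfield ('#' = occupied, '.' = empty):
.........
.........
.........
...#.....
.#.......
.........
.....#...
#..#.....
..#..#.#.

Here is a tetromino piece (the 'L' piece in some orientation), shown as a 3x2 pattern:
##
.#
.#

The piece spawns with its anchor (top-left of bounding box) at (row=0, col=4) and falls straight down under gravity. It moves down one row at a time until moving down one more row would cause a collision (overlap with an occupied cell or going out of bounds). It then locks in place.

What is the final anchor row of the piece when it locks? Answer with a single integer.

Answer: 3

Derivation:
Spawn at (row=0, col=4). Try each row:
  row 0: fits
  row 1: fits
  row 2: fits
  row 3: fits
  row 4: blocked -> lock at row 3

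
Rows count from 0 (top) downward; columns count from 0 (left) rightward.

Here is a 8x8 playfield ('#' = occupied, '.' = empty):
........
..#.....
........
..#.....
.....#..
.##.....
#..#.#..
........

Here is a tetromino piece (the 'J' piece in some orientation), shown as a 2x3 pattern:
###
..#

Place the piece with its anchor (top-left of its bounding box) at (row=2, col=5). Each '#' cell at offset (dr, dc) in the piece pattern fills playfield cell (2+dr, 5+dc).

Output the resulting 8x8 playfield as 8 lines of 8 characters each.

Fill (2+0,5+0) = (2,5)
Fill (2+0,5+1) = (2,6)
Fill (2+0,5+2) = (2,7)
Fill (2+1,5+2) = (3,7)

Answer: ........
..#.....
.....###
..#....#
.....#..
.##.....
#..#.#..
........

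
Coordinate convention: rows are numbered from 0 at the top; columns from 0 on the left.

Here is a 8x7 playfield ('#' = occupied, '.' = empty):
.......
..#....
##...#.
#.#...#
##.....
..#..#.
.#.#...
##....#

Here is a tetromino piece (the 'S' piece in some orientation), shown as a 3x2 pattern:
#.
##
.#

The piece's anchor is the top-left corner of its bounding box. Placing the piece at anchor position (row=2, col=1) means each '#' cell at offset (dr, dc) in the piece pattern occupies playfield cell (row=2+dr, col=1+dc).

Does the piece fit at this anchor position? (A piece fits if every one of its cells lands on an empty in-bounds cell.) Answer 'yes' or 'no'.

Answer: no

Derivation:
Check each piece cell at anchor (2, 1):
  offset (0,0) -> (2,1): occupied ('#') -> FAIL
  offset (1,0) -> (3,1): empty -> OK
  offset (1,1) -> (3,2): occupied ('#') -> FAIL
  offset (2,1) -> (4,2): empty -> OK
All cells valid: no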